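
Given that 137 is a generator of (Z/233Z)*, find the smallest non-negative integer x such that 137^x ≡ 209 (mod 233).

Baby-step giant-step with m = ceil(sqrt(232)) = 16.
Baby table (137^j mod 233 for j=0..15):
  0:1  1:137  2:129  3:198  4:98  5:145  6:60  7:65
  8:51  9:230  10:55  11:79  12:105  13:172  14:31  15:53
Giant step factor: 137^(-16) ≡ 92 (mod 233).
Scan 209·92^i mod 233 for i = 0, 1, …:
  i=0: 209   i=1: 122   i=2: 40   i=3: 185
  i=4: 11   i=5: 80   i=6: 137
Match at i=6, j=1: x = 6·16 + 1 = 97.

97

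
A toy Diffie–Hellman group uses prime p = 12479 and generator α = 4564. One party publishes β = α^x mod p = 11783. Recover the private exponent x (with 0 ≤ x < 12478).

7181

Baby-step giant-step with m = ceil(sqrt(12478)) = 112.
Baby table (4564^j mod 12479 for j=0..111):
  0:1  1:4564  2:2645  3:4587  4:7785  5:3027  6:975  7:7376
  8:8201  9:4843  10:3143  11:6281  12:2221  13:3696  14:9415  15:4863
  16:7070  17:9265  18:6608  19:9648  20:7560  21:11884  22:4842  23:11058
  24:3636  25:10113  26:8390  27:6388  28:3888  29:12173  30:1064  31:1765
  32:6505  33:1279  34:9663  35:1146  36:1643  37:11252  38:3043  39:11604
  40:12259  41:6719  42:4613  43:1659  44:9402  45:7926  46:10122  47:12029
  48:5235  49:7734  50:7364  51:3349  52:10540  53:10494  54:214  55:3334
  56:4475  57:8256  58:6283  59:11349  60:8986  61:6110  62:7954  63:645
  64:11215  65:8881  66:1092  67:4767  68:5691  69:4925  70:3021  71:11028
  72:3985  73:5637  74:8049  75:9939  76:431  77:7881  78:4406  79:5315
  80:10963  81:6821  82:8418  83:9390  84:3074  85:3340  86:6901  87:11647
  88:8847  89:8143  90:2190  91:11960  92:2294  93:12414  94:2836  95:2781
  96:1341  97:5614  98:2909  99:11499  100:7241  101:3532  102:9659  103:7848
  104:3542  105:5383  106:9340  107:11975  108:8359  109:2173  110:9246  111:7245
Giant step factor: 4564^(-112) ≡ 5153 (mod 12479).
Scan 11783·5153^i mod 12479 for i = 0, 1, …:
  i=0: 11783   i=1: 7464   i=2: 1714   i=3: 9589
  i=4: 7756   i=5: 8910   i=6: 2989   i=7: 3231
  i=8: 2357   i=9: 3554     …   i=63: 1461
  i=64: 3696
Match at i=64, j=13: x = 64·112 + 13 = 7181.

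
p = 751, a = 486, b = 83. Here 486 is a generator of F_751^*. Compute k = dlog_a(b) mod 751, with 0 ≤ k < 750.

605

Baby-step giant-step with m = ceil(sqrt(750)) = 28.
Baby table (486^j mod 751 for j=0..27):
  0:1  1:486  2:382  3:155  4:230  5:632  6:744  7:353
  8:330  9:417  10:643  11:82  12:49  13:533  14:694  15:85
  16:5  17:177  18:408  19:24  20:399  21:156  22:716  23:263
  24:148  25:583  26:211  27:410
Giant step factor: 486^(-28) ≡ 610 (mod 751).
Scan 83·610^i mod 751 for i = 0, 1, …:
  i=0: 83   i=1: 313   i=2: 176   i=3: 718
  i=4: 147   i=5: 301   i=6: 366   i=7: 213
  i=8: 7   i=9: 515     …   i=20: 558
  i=21: 177
Match at i=21, j=17: k = 21·28 + 17 = 605.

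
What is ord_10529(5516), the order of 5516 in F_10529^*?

The order of 5516 must divide p − 1 = 10528 = 2^5 · 7 · 47.
Divisors: 1, 2, 4, 7, 8, 14, 16, 28, 32, 47, 56, 94, 112, 188, 224, 329, 376, 658, 752, 1316, 1504, 2632, 5264, 10528.
Check each in increasing order: 5516^1 ≡ 5516;  5516^2 ≡ 7975;  5516^4 ≡ 5465;  5516^7 ≡ 8627;  5516^8 ≡ 5981;  5516^14 ≡ 6157;  5516^16 ≡ 5348;  5516^28 ≡ 4249;  5516^32 ≡ 4340;  5516^47 ≡ 8537;  5516^56 ≡ 7295;  5516^94 ≡ 9160;  5516^112 ≡ 3459;  5516^188 ≡ 10528;  5516^224 ≡ 3737;  5516^329 ≡ 10492;  5516^376 ≡ 1.
Smallest exponent giving 1 is 376.

376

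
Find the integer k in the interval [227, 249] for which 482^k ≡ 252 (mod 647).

Compute 482^227 mod 647 = 584, then multiply by 482 repeatedly:
  482^227=584  482^228=43  482^229=22  482^230=252
Found 252 at exponent 230.

230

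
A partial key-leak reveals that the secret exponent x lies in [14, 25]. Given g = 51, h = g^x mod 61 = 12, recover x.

Compute 51^14 mod 61 = 5, then multiply by 51 repeatedly:
  51^14=5  51^15=11  51^16=12
Found 12 at exponent 16.

16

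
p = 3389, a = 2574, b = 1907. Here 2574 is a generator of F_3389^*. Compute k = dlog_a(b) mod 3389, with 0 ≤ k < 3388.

1686

Baby-step giant-step with m = ceil(sqrt(3388)) = 59.
Baby table (2574^j mod 3389 for j=0..58):
  0:1  1:2574  2:3370  3:1929  4:361  5:628  6:3308  7:1624
  8:1539  9:3034  10:1260  11:3356  12:3172  13:627  14:734  15:1643
  16:2999  17:2673  18:632  19:48  20:1548  21:2477  22:1089  23:383
  24:3032  25:2890  26:5  27:2703  28:3294  29:2867  30:1805  31:3140
  32:2984  33:1342  34:917  35:1614  36:2911  37:3224  38:2304  39:3135
  40:281  41:1437  42:1439  43:3198  44:3160  45:240  46:962  47:2218
  48:2056  49:1915  50:1604  51:894  52:25  53:3348  54:2914  55:779
  56:2247  57:2144  58:1364
Giant step factor: 2574^(-59) ≡ 1844 (mod 3389).
Scan 1907·1844^i mod 3389 for i = 0, 1, …:
  i=0: 1907   i=1: 2115   i=2: 2710   i=3: 1854
  i=4: 2664   i=5: 1755   i=6: 3114   i=7: 1250
  i=8: 480   i=9: 591     …   i=27: 2035
  i=28: 917
Match at i=28, j=34: k = 28·59 + 34 = 1686.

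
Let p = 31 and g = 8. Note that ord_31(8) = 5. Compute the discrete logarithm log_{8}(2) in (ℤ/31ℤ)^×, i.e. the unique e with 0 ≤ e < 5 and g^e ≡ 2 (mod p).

Successive powers of 8 modulo 31:
  8^0=1  8^1=8  8^2=2
So 8^2 ≡ 2 (mod 31), giving e = 2.

2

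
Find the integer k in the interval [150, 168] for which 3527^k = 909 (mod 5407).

152

Compute 3527^150 mod 5407 = 1815, then multiply by 3527 repeatedly:
  3527^150=1815  3527^151=5024  3527^152=909
Found 909 at exponent 152.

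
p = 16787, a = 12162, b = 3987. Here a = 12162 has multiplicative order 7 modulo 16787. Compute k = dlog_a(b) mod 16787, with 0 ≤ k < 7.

Successive powers of 12162 modulo 16787:
  12162^0=1  12162^1=12162  12162^2=3987
So 12162^2 ≡ 3987 (mod 16787), giving k = 2.

2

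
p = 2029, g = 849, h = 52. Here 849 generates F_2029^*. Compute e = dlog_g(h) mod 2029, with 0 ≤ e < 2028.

214

Baby-step giant-step with m = ceil(sqrt(2028)) = 46.
Baby table (849^j mod 2029 for j=0..45):
  0:1  1:849  2:506  3:1475  4:382  5:1707  6:537  7:1417
  8:1865  9:765  10:205  11:1580  12:251  13:54  14:1208  15:947
  16:519  17:338  18:873  19:592  20:1445  21:1289  22:730  23:925
  24:102  25:1380  26:887  27:304  28:413  29:1649  30:2020  31:475
  32:1533  33:928  34:620  35:869  36:1254  37:1450  38:1476  39:1231
  40:184  41:2012  42:1799  43:1543  44:1302  45:1622
Giant step factor: 849^(-46) ≡ 566 (mod 2029).
Scan 52·566^i mod 2029 for i = 0, 1, …:
  i=0: 52   i=1: 1026   i=2: 422   i=3: 1459
  i=4: 2020
Match at i=4, j=30: e = 4·46 + 30 = 214.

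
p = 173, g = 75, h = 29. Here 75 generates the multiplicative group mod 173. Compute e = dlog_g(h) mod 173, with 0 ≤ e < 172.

Baby-step giant-step with m = ceil(sqrt(172)) = 14.
Baby table (75^j mod 173 for j=0..13):
  0:1  1:75  2:89  3:101  4:136  5:166  6:167  7:69
  8:158  9:86  10:49  11:42  12:36  13:105
Giant step factor: 75^(-14) ≡ 25 (mod 173).
Scan 29·25^i mod 173 for i = 0, 1, …:
  i=0: 29   i=1: 33   i=2: 133   i=3: 38
  i=4: 85   i=5: 49
Match at i=5, j=10: e = 5·14 + 10 = 80.

80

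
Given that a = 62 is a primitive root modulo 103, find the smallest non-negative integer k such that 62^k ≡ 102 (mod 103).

51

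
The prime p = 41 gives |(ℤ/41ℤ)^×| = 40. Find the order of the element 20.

20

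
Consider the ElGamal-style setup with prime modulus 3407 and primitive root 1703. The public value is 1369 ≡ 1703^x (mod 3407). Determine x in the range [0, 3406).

Baby-step giant-step with m = ceil(sqrt(3406)) = 59.
Baby table (1703^j mod 3407 for j=0..58):
  0:1  1:1703  2:852  3:2981  4:213  5:1597  6:905  7:1251
  8:1078  9:2868  10:1973  11:717  12:1345  13:1031  14:1188  15:2813
  16:297  17:1555  18:926  19:2944  20:1935  21:736  22:3039  23:184
  24:3315  25:46  26:3384  27:1715  28:846  29:2984  30:1915  31:746
  32:3034  33:1890  34:2462  35:2176  36:2319  37:544  38:3135  39:136
  40:3339  41:34  42:3390  43:1712  44:2551  45:428  46:3193  47:107
  48:1650  49:2582  50:2116  51:2349  52:529  53:1439  54:984  55:2915
  56:246  57:3284  58:1765
Giant step factor: 1703^(-59) ≡ 2299 (mod 3407).
Scan 1369·2299^i mod 3407 for i = 0, 1, …:
  i=0: 1369   i=1: 2670   i=2: 2323   i=3: 1808
  i=4: 52   i=5: 303   i=6: 1569   i=7: 2525
  i=8: 2854   i=9: 2871     …   i=50: 2672
  i=51: 107
Match at i=51, j=47: x = 51·59 + 47 = 3056.

3056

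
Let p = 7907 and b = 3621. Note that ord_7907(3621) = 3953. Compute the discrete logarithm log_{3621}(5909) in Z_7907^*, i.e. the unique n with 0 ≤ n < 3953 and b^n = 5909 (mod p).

Baby-step giant-step with m = ceil(sqrt(3953)) = 63.
Baby table (3621^j mod 7907 for j=0..62):
  0:1  1:3621  2:1835  3:2655  4:6750  5:1213  6:3888  7:3988
  8:2366  9:4005  10:667  11:3572  12:6267  13:7624  14:3167  15:2557
  16:7707  17:3244  18:4629  19:6676  20:2097  21:2517  22:5193  23:1007
  24:1220  25:5514  26:1019  27:5137  28:3813  29:1251  30:7067  31:2555
  32:465  33:7481  34:7226  35:1083  36:7578  37:2648  38:5124  39:4182
  40:1117  41:4180  42:1782  43:510  44:4379  45:2824  46:1953  47:2955
  48:1884  49:6130  50:1781  51:4796  52:2544  53:169  54:3110  55:1742
  56:5903  57:2142  58:7322  59:791  60:1877  61:4504  62:4750
Giant step factor: 3621^(-63) ≡ 2663 (mod 7907).
Scan 5909·2663^i mod 7907 for i = 0, 1, …:
  i=0: 5909   i=1: 737   i=2: 1695   i=3: 6795
  i=4: 3869   i=5: 326   i=6: 6275   i=7: 2834
  i=8: 3664   i=9: 7901     …   i=28: 6747
  i=29: 2557
Match at i=29, j=15: n = 29·63 + 15 = 1842.

1842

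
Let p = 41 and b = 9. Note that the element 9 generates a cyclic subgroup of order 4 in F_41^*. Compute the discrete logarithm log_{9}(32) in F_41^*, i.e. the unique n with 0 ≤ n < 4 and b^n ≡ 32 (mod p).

3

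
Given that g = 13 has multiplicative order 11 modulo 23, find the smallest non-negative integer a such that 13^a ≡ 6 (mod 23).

6

Successive powers of 13 modulo 23:
  13^0=1  13^1=13  13^2=8  13^3=12  13^4=18  13^5=4
  13^6=6
So 13^6 ≡ 6 (mod 23), giving a = 6.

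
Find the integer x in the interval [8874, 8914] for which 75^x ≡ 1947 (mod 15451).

8907

Compute 75^8874 mod 15451 = 666, then multiply by 75 repeatedly:
  75^8874=666  75^8875=3597  75^8876=7108  75^8877=7766  75^8878=10763
  75^8879=3773  75^8880=4857  75^8881=8902  75^8882=3257  75^8883=12510
  75^8884=11190  75^8885=4896  75^8886=11827  75^8887=6318  75^8888=10320
  75^8889=1450  75^8890=593  75^8891=13573  75^8892=13660  75^8893=4734
  75^8894=15128  75^8895=6677  75^8896=6343  75^8897=12195  75^8898=3016
  75^8899=9886  75^8900=15253  75^8901=601  75^8902=14173  75^8903=12307
  75^8904=11416  75^8905=6395  75^8906=644  75^8907=1947
Found 1947 at exponent 8907.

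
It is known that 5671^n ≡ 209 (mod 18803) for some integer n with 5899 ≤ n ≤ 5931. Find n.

5909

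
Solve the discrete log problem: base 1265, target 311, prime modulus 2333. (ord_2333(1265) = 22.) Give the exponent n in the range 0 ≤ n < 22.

17

Successive powers of 1265 modulo 2333:
  1265^0=1  1265^1=1265  1265^2=2120  1265^3=1183  1265^4=1042  1265^5=2318
  1265^6=2022  1265^7=862  1265^8=919  1265^9=701  1265^10=225  1265^11=2332
  1265^12=1068  1265^13=213  1265^14=1150  1265^15=1291  1265^16=15  1265^17=311
So 1265^17 ≡ 311 (mod 2333), giving n = 17.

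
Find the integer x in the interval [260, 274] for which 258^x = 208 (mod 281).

265

Compute 258^260 mod 281 = 172, then multiply by 258 repeatedly:
  258^260=172  258^261=259  258^262=225  258^263=164  258^264=162
  258^265=208
Found 208 at exponent 265.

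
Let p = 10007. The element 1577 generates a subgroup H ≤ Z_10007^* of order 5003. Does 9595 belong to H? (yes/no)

yes

9595 ∈ ⟨1577⟩ iff 9595^5003 ≡ 1 (mod 10007), since |⟨1577⟩| = 5003.
9595^5003 mod 10007 = 1.
Since 1 = 1, 9595 lies in the subgroup.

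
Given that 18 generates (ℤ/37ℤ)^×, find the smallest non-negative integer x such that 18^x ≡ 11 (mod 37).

6

Successive powers of 18 modulo 37:
  18^0=1  18^1=18  18^2=28  18^3=23  18^4=7  18^5=15
  18^6=11
So 18^6 ≡ 11 (mod 37), giving x = 6.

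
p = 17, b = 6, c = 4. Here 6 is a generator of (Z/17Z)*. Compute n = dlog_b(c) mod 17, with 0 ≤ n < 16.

Successive powers of 6 modulo 17:
  6^0=1  6^1=6  6^2=2  6^3=12  6^4=4
So 6^4 ≡ 4 (mod 17), giving n = 4.

4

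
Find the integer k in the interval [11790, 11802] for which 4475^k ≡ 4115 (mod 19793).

11796

Compute 4475^11790 mod 19793 = 6300, then multiply by 4475 repeatedly:
  4475^11790=6300  4475^11791=7268  4475^11792=4401  4475^11793=440  4475^11794=9493
  4475^11795=5397  4475^11796=4115
Found 4115 at exponent 11796.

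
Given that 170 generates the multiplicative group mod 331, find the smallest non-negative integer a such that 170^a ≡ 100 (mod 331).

324

Baby-step giant-step with m = ceil(sqrt(330)) = 19.
Baby table (170^j mod 331 for j=0..18):
  0:1  1:170  2:103  3:298  4:17  5:242  6:96  7:101
  8:289  9:142  10:308  11:62  12:279  13:97  14:271  15:61
  16:109  17:325  18:304
Giant step factor: 170^(-19) ≡ 158 (mod 331).
Scan 100·158^i mod 331 for i = 0, 1, …:
  i=0: 100   i=1: 243   i=2: 329   i=3: 15
  i=4: 53   i=5: 99   i=6: 85   i=7: 190
  i=8: 230   i=9: 261     …   i=16: 198
  i=17: 170
Match at i=17, j=1: a = 17·19 + 1 = 324.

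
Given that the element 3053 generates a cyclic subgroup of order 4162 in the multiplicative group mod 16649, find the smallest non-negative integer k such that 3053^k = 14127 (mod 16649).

2880

Baby-step giant-step with m = ceil(sqrt(4162)) = 65.
Baby table (3053^j mod 16649 for j=0..64):
  0:1  1:3053  2:14018  3:9024  4:12826  5:15979  6:2317  7:14625
  8:14156  9:14113  10:16026  11:12616  12:7511  13:5410  14:922  15:1185
  16:4972  17:12277  18:4782  19:14922  20:5202  21:15209  22:15665  23:9317
  24:8309  25:10950  26:15807  27:9969  28:985  29:10385  30:5709  31:14723
  32:13668  33:6010  34:1332  35:4240  36:8447  37:16039  38:2358  39:6606
  40:6179  41:1170  42:9124  43:1795  44:2614  45:5671  46:15252  47:13752
  48:12727  49:13414  50:13051  51:3646  52:9706  53:13847  54:3080  55:13204
  56:4583  57:6739  58:12652  59:876  60:10588  61:9455  62:13398  63:14150
  64:12444
Giant step factor: 3053^(-65) ≡ 11484 (mod 16649).
Scan 14127·11484^i mod 16649 for i = 0, 1, …:
  i=0: 14127   i=1: 6612   i=2: 12768   i=3: 16618
  i=4: 10274   i=5: 11802   i=6: 11308   i=7: 15521
  i=8: 15619   i=9: 8919     …   i=43: 11613
  i=44: 5202
Match at i=44, j=20: k = 44·65 + 20 = 2880.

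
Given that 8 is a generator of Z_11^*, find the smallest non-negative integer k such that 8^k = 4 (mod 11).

4

Successive powers of 8 modulo 11:
  8^0=1  8^1=8  8^2=9  8^3=6  8^4=4
So 8^4 ≡ 4 (mod 11), giving k = 4.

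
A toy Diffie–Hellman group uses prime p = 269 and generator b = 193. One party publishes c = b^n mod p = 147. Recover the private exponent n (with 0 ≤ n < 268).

Baby-step giant-step with m = ceil(sqrt(268)) = 17.
Baby table (193^j mod 269 for j=0..16):
  0:1  1:193  2:127  3:32  4:258  5:29  6:217  7:186
  8:121  9:219  10:34  11:106  12:14  13:12  14:164  15:179
  16:115
Giant step factor: 193^(-17) ≡ 108 (mod 269).
Scan 147·108^i mod 269 for i = 0, 1, …:
  i=0: 147   i=1: 5   i=2: 2   i=3: 216
  i=4: 194   i=5: 239   i=6: 257   i=7: 49
  i=8: 181   i=9: 180     …   i=13: 265
  i=14: 106
Match at i=14, j=11: n = 14·17 + 11 = 249.

249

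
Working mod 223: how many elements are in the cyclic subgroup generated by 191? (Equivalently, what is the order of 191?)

The order of 191 must divide p − 1 = 222 = 2 · 3 · 37.
Divisors: 1, 2, 3, 6, 37, 74, 111, 222.
Check each in increasing order: 191^1 ≡ 191;  191^2 ≡ 132;  191^3 ≡ 13;  191^6 ≡ 169;  191^37 ≡ 222;  191^74 ≡ 1.
Smallest exponent giving 1 is 74.

74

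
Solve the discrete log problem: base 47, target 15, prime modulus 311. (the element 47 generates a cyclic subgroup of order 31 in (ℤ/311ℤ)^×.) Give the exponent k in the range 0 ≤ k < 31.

15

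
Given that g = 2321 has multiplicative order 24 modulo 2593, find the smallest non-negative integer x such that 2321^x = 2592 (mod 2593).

12

Successive powers of 2321 modulo 2593:
  2321^0=1  2321^1=2321  2321^2=1380  2321^3=625  2321^4=1138  2321^5=1624
  2321^6=1675  2321^7=768  2321^8=1137  2321^9=1896  2321^10=295  2321^11=143
  2321^12=2592
So 2321^12 ≡ 2592 (mod 2593), giving x = 12.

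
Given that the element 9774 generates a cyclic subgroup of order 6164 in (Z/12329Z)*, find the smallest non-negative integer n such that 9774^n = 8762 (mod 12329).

5074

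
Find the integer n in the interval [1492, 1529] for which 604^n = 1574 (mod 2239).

1506

Compute 604^1492 mod 2239 = 295, then multiply by 604 repeatedly:
  604^1492=295  604^1493=1299  604^1494=946  604^1495=439  604^1496=954
  604^1497=793  604^1498=2065  604^1499=137  604^1500=2144  604^1501=834
  604^1502=2200  604^1503=1073  604^1504=1021  604^1505=959  604^1506=1574
Found 1574 at exponent 1506.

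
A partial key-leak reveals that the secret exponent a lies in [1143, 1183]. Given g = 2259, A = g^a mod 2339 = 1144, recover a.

Compute 2259^1143 mod 2339 = 1744, then multiply by 2259 repeatedly:
  2259^1143=1744  2259^1144=820  2259^1145=2231  2259^1146=1623  2259^1147=1144
Found 1144 at exponent 1147.

1147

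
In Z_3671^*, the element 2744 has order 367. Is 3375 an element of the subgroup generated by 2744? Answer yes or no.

3375 ∈ ⟨2744⟩ iff 3375^367 ≡ 1 (mod 3671), since |⟨2744⟩| = 367.
3375^367 mod 3671 = 1.
Since 1 = 1, 3375 lies in the subgroup.

yes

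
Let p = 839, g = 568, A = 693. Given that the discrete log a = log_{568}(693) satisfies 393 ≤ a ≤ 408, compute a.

407

Compute 568^393 mod 839 = 724, then multiply by 568 repeatedly:
  568^393=724  568^394=122  568^395=498  568^396=121  568^397=769
  568^398=512  568^399=522  568^400=329  568^401=614  568^402=567
  568^403=719  568^404=638  568^405=775  568^406=564  568^407=693
Found 693 at exponent 407.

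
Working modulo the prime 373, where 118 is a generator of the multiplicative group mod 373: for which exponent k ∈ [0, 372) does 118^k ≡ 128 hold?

89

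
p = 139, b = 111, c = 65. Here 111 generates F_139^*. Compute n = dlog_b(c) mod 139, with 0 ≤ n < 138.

48

Baby-step giant-step with m = ceil(sqrt(138)) = 12.
Baby table (111^j mod 139 for j=0..11):
  0:1  1:111  2:89  3:10  4:137  5:56  6:100  7:119
  8:4  9:27  10:78  11:40
Giant step factor: 111^(-12) ≡ 52 (mod 139).
Scan 65·52^i mod 139 for i = 0, 1, …:
  i=0: 65   i=1: 44   i=2: 64   i=3: 131
  i=4: 1
Match at i=4, j=0: n = 4·12 + 0 = 48.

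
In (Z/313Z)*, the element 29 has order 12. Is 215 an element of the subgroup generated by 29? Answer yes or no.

yes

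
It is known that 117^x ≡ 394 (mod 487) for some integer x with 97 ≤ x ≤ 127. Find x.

122

Compute 117^97 mod 487 = 318, then multiply by 117 repeatedly:
  117^97=318  117^98=194  117^99=296  117^100=55  117^101=104
  117^102=480  117^103=155  117^104=116  117^105=423  117^106=304
  117^107=17  117^108=41  117^109=414  117^110=225  117^111=27
  117^112=237  117^113=457  117^114=386  117^115=358  117^116=4
  117^117=468  117^118=212  117^119=454  117^120=35  117^121=199
  117^122=394
Found 394 at exponent 122.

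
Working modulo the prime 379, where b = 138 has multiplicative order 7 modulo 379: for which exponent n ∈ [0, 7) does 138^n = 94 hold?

2

Successive powers of 138 modulo 379:
  138^0=1  138^1=138  138^2=94
So 138^2 ≡ 94 (mod 379), giving n = 2.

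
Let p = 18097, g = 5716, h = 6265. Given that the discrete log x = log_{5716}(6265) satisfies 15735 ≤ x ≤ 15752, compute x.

Compute 5716^15735 mod 18097 = 5649, then multiply by 5716 repeatedly:
  5716^15735=5649  5716^15736=4636  5716^15737=5368  5716^15738=9073  5716^15739=13363
  5716^15740=13568  5716^15741=9043  5716^15742=4756  5716^15743=3602  5716^15744=12743
  5716^15745=16660  5716^15746=2146  5716^15747=14867  5716^15748=14357  5716^15749=12814
  5716^15750=6265
Found 6265 at exponent 15750.

15750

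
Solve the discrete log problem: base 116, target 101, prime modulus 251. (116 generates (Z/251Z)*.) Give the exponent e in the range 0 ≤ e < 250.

12

Successive powers of 116 modulo 251:
  116^0=1  116^1=116  116^2=153  116^3=178  116^4=66  116^5=126
  116^6=58  116^7=202  116^8=89  116^9=33  116^10=63  116^11=29
  116^12=101
So 116^12 ≡ 101 (mod 251), giving e = 12.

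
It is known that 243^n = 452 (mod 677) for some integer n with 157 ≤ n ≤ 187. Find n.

170

Compute 243^157 mod 677 = 242, then multiply by 243 repeatedly:
  243^157=242  243^158=584  243^159=419  243^160=267  243^161=566
  243^162=107  243^163=275  243^164=479  243^165=630  243^166=88
  243^167=397  243^168=337  243^169=651  243^170=452
Found 452 at exponent 170.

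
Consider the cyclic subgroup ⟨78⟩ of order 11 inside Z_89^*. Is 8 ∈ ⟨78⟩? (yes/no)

8 ∈ ⟨78⟩ iff 8^11 ≡ 1 (mod 89), since |⟨78⟩| = 11.
8^11 mod 89 = 1.
Since 1 = 1, 8 lies in the subgroup.

yes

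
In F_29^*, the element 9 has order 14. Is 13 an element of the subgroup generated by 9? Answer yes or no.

yes

⟨9⟩ has order 14; its elements mod 29 are {1, 4, 5, 6, 7, 9, 13, 16, 20, 22, 23, 24, 25, 28}.
13 is in this set.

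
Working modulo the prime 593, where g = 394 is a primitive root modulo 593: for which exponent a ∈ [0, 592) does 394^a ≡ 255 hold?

166

Baby-step giant-step with m = ceil(sqrt(592)) = 25.
Baby table (394^j mod 593 for j=0..24):
  0:1  1:394  2:463  3:371  4:296  5:396  6:65  7:111
  8:445  9:395  10:264  11:241  12:74  13:99  14:461  15:176
  16:556  17:247  18:66  19:505  20:315  21:173  22:560  23:44
  24:139
Giant step factor: 394^(-25) ≡ 545 (mod 593).
Scan 255·545^i mod 593 for i = 0, 1, …:
  i=0: 255   i=1: 213   i=2: 450   i=3: 341
  i=4: 236   i=5: 532   i=6: 556
Match at i=6, j=16: a = 6·25 + 16 = 166.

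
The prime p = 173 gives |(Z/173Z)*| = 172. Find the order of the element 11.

172

The order of 11 must divide p − 1 = 172 = 2^2 · 43.
Divisors: 1, 2, 4, 43, 86, 172.
Check each in increasing order: 11^1 ≡ 11;  11^2 ≡ 121;  11^4 ≡ 109;  11^43 ≡ 93;  11^86 ≡ 172;  11^172 ≡ 1.
Smallest exponent giving 1 is 172.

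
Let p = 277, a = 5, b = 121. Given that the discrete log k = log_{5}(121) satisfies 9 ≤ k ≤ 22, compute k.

14

Compute 5^9 mod 277 = 275, then multiply by 5 repeatedly:
  5^9=275  5^10=267  5^11=227  5^12=27  5^13=135
  5^14=121
Found 121 at exponent 14.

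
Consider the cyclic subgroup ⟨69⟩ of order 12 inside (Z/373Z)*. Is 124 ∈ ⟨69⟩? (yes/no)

no

124 ∈ ⟨69⟩ iff 124^12 ≡ 1 (mod 373), since |⟨69⟩| = 12.
124^12 mod 373 = 111.
Since 111 ≠ 1, 124 does not lie in the subgroup.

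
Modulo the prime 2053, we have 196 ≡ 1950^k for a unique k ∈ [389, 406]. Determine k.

394

Compute 1950^389 mod 2053 = 546, then multiply by 1950 repeatedly:
  1950^389=546  1950^390=1246  1950^391=1001  1950^392=1600  1950^393=1493
  1950^394=196
Found 196 at exponent 394.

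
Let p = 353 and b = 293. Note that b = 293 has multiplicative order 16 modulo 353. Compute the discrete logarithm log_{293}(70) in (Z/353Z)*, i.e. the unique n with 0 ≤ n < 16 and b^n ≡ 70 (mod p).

Successive powers of 293 modulo 353:
  293^0=1  293^1=293  293^2=70
So 293^2 ≡ 70 (mod 353), giving n = 2.

2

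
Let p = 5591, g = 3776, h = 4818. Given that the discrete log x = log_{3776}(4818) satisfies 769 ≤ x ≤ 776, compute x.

Compute 3776^769 mod 5591 = 2946, then multiply by 3776 repeatedly:
  3776^769=2946  3776^770=3597  3776^771=1733  3776^772=2338  3776^773=99
  3776^774=4818
Found 4818 at exponent 774.

774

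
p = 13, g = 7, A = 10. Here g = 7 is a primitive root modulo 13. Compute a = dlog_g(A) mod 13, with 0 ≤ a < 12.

2

Successive powers of 7 modulo 13:
  7^0=1  7^1=7  7^2=10
So 7^2 ≡ 10 (mod 13), giving a = 2.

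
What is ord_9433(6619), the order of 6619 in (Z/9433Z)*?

9432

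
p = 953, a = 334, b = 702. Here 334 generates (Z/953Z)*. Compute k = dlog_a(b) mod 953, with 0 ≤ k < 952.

585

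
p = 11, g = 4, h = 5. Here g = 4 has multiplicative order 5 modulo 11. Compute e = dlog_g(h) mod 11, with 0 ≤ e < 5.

Successive powers of 4 modulo 11:
  4^0=1  4^1=4  4^2=5
So 4^2 ≡ 5 (mod 11), giving e = 2.

2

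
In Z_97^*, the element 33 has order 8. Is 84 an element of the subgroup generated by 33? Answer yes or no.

no

⟨33⟩ has order 8; its elements mod 97 are {1, 22, 33, 47, 50, 64, 75, 96}.
84 is not in this set.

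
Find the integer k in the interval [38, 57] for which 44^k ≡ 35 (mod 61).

Compute 44^38 mod 61 = 39, then multiply by 44 repeatedly:
  44^38=39  44^39=8  44^40=47  44^41=55  44^42=41
  44^43=35
Found 35 at exponent 43.

43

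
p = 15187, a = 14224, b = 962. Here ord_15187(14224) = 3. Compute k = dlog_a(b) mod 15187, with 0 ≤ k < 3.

2

Successive powers of 14224 modulo 15187:
  14224^0=1  14224^1=14224  14224^2=962
So 14224^2 ≡ 962 (mod 15187), giving k = 2.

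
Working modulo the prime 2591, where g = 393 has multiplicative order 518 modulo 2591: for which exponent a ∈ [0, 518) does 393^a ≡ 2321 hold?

223

Baby-step giant-step with m = ceil(sqrt(518)) = 23.
Baby table (393^j mod 2591 for j=0..22):
  0:1  1:393  2:1580  3:1691  4:1267  5:459  6:1608  7:2331
  8:1460  9:1169  10:810  11:2228  12:2437  13:1662  14:234  15:1277
  16:1798  17:1862  18:1104  19:1175  20:577  21:1344  22:2219
Giant step factor: 393^(-23) ≡ 497 (mod 2591).
Scan 2321·497^i mod 2591 for i = 0, 1, …:
  i=0: 2321   i=1: 542   i=2: 2501   i=3: 1908
  i=4: 2561   i=5: 636   i=6: 2581   i=7: 212
  i=8: 1724   i=9: 1798
Match at i=9, j=16: a = 9·23 + 16 = 223.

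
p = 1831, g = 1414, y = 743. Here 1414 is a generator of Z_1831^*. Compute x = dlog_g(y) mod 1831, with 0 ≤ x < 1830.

1722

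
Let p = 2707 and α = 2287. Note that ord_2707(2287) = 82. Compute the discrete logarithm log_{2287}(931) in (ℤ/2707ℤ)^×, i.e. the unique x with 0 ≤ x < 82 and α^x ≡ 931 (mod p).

Successive powers of 2287 modulo 2707:
  2287^0=1  2287^1=2287  2287^2=445  2287^3=2590  2287^4=414  2287^5=2075
  2287^6=154  2287^7=288  2287^8=855  2287^9=931
So 2287^9 ≡ 931 (mod 2707), giving x = 9.

9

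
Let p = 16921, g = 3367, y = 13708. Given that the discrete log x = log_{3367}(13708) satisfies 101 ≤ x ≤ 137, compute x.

107

Compute 3367^101 mod 16921 = 13598, then multiply by 3367 repeatedly:
  3367^101=13598  3367^102=13161  3367^103=13909  3367^104=11196  3367^105=13865
  3367^106=15337  3367^107=13708
Found 13708 at exponent 107.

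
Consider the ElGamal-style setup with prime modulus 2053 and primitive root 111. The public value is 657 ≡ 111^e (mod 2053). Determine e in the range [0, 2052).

Baby-step giant-step with m = ceil(sqrt(2052)) = 46.
Baby table (111^j mod 2053 for j=0..45):
  0:1  1:111  2:3  3:333  4:9  5:999  6:27  7:944
  8:81  9:779  10:243  11:284  12:729  13:852  14:134  15:503
  16:402  17:1509  18:1206  19:421  20:1565  21:1263  22:589  23:1736
  24:1767  25:1102  26:1195  27:1253  28:1532  29:1706  30:490  31:1012
  32:1470  33:983  34:304  35:896  36:912  37:635  38:683  39:1905
  40:2049  41:1609  42:2041  43:721  44:2017  45:110
Giant step factor: 111^(-46) ≡ 19 (mod 2053).
Scan 657·19^i mod 2053 for i = 0, 1, …:
  i=0: 657   i=1: 165   i=2: 1082   i=3: 28
  i=4: 532   i=5: 1896   i=6: 1123   i=7: 807
  i=8: 962   i=9: 1854   i=10: 325   i=11: 16
  i=12: 304
Match at i=12, j=34: e = 12·46 + 34 = 586.

586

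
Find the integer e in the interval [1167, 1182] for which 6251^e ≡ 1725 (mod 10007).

Compute 6251^1167 mod 10007 = 458, then multiply by 6251 repeatedly:
  6251^1167=458  6251^1168=956  6251^1169=1777  6251^1170=257  6251^1171=5387
  6251^1172=582  6251^1173=5541  6251^1174=2564  6251^1175=6357  6251^1176=9817
  6251^1177=3143  6251^1178=3152  6251^1179=9376  6251^1180=8384  6251^1181=1725
Found 1725 at exponent 1181.

1181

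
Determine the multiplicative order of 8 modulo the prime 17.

8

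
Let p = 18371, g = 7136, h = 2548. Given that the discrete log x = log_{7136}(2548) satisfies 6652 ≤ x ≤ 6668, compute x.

Compute 7136^6652 mod 18371 = 15663, then multiply by 7136 repeatedly:
  7136^6652=15663  7136^6653=2004  7136^6654=7906  7136^6655=18246  7136^6656=8179
  7136^6657=677  7136^6658=17870  7136^6659=7209  7136^6660=4624  7136^6661=2548
Found 2548 at exponent 6661.

6661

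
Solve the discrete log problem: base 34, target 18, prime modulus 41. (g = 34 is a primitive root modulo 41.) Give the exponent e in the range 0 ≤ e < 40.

24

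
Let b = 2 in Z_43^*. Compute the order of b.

The order of 2 must divide p − 1 = 42 = 2 · 3 · 7.
Divisors: 1, 2, 3, 6, 7, 14, 21, 42.
Check each in increasing order: 2^1 ≡ 2;  2^2 ≡ 4;  2^3 ≡ 8;  2^6 ≡ 21;  2^7 ≡ 42;  2^14 ≡ 1.
Smallest exponent giving 1 is 14.

14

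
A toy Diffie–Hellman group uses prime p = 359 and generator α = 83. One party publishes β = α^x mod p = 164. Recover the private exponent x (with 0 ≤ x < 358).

Baby-step giant-step with m = ceil(sqrt(358)) = 19.
Baby table (83^j mod 359 for j=0..18):
  0:1  1:83  2:68  3:259  4:316  5:21  6:307  7:351
  8:54  9:174  10:82  11:344  12:191  13:57  14:64  15:286
  16:44  17:62  18:120
Giant step factor: 83^(-19) ≡ 199 (mod 359).
Scan 164·199^i mod 359 for i = 0, 1, …:
  i=0: 164   i=1: 326   i=2: 254   i=3: 286
Match at i=3, j=15: x = 3·19 + 15 = 72.

72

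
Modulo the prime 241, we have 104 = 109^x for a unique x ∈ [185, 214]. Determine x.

Compute 109^185 mod 241 = 153, then multiply by 109 repeatedly:
  109^185=153  109^186=48  109^187=171  109^188=82  109^189=21
  109^190=120  109^191=66  109^192=205  109^193=173  109^194=59
  109^195=165  109^196=151  109^197=71  109^198=27  109^199=51
  109^200=16  109^201=57  109^202=188  109^203=7  109^204=40
  109^205=22  109^206=229  109^207=138  109^208=100  109^209=55
  109^210=211  109^211=104
Found 104 at exponent 211.

211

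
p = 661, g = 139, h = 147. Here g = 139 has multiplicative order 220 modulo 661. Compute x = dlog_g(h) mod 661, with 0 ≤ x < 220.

100

Baby-step giant-step with m = ceil(sqrt(220)) = 15.
Baby table (139^j mod 661 for j=0..14):
  0:1  1:139  2:152  3:637  4:630  5:318  6:576  7:83
  8:300  9:57  10:652  11:71  12:615  13:216  14:279
Giant step factor: 139^(-15) ≡ 567 (mod 661).
Scan 147·567^i mod 661 for i = 0, 1, …:
  i=0: 147   i=1: 63   i=2: 27   i=3: 106
  i=4: 612   i=5: 640   i=6: 652
Match at i=6, j=10: x = 6·15 + 10 = 100.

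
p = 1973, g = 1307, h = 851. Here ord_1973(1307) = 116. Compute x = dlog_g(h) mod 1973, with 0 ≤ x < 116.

Baby-step giant-step with m = ceil(sqrt(116)) = 11.
Baby table (1307^j mod 1973 for j=0..10):
  0:1  1:1307  2:1604  3:1102  4:24  5:1773  6:1009  7:799
  8:576  9:1119  10:540
Giant step factor: 1307^(-11) ≡ 1770 (mod 1973).
Scan 851·1770^i mod 1973 for i = 0, 1, …:
  i=0: 851   i=1: 871   i=2: 757   i=3: 223
  i=4: 110   i=5: 1346   i=6: 1009
Match at i=6, j=6: x = 6·11 + 6 = 72.

72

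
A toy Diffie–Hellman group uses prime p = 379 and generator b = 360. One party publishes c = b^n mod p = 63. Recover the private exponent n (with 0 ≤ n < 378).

Baby-step giant-step with m = ceil(sqrt(378)) = 20.
Baby table (360^j mod 379 for j=0..19):
  0:1  1:360  2:361  3:342  4:324  5:287  6:232  7:140
  8:372  9:133  10:126  11:259  12:6  13:265  14:271  15:157
  16:49  17:206  18:255  19:82
Giant step factor: 360^(-20) ≡ 9 (mod 379).
Scan 63·9^i mod 379 for i = 0, 1, …:
  i=0: 63   i=1: 188   i=2: 176   i=3: 68
  i=4: 233   i=5: 202   i=6: 302   i=7: 65
  i=8: 206
Match at i=8, j=17: n = 8·20 + 17 = 177.

177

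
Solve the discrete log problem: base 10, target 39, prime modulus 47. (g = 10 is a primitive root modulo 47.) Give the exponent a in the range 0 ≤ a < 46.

Baby-step giant-step with m = ceil(sqrt(46)) = 7.
Baby table (10^j mod 47 for j=0..6):
  0:1  1:10  2:6  3:13  4:36  5:31  6:28
Giant step factor: 10^(-7) ≡ 23 (mod 47).
Scan 39·23^i mod 47 for i = 0, 1, …:
  i=0: 39   i=1: 4   i=2: 45   i=3: 1
Match at i=3, j=0: a = 3·7 + 0 = 21.

21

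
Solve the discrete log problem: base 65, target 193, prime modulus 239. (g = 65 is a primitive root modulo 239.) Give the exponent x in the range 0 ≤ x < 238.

4

Baby-step giant-step with m = ceil(sqrt(238)) = 16.
Baby table (65^j mod 239 for j=0..15):
  0:1  1:65  2:162  3:14  4:193  5:117  6:196  7:73
  8:204  9:115  10:66  11:227  12:176  13:207  14:71  15:74
Giant step factor: 65^(-16) ≡ 8 (mod 239).
Scan 193·8^i mod 239 for i = 0, 1, …:
  i=0: 193
Match at i=0, j=4: x = 0·16 + 4 = 4.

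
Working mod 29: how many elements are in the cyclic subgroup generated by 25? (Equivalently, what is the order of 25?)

7

The order of 25 must divide p − 1 = 28 = 2^2 · 7.
Divisors: 1, 2, 4, 7, 14, 28.
Check each in increasing order: 25^1 ≡ 25;  25^2 ≡ 16;  25^4 ≡ 24;  25^7 ≡ 1.
Smallest exponent giving 1 is 7.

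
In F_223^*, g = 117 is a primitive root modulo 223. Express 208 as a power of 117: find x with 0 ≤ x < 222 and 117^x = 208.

Baby-step giant-step with m = ceil(sqrt(222)) = 15.
Baby table (117^j mod 223 for j=0..14):
  0:1  1:117  2:86  3:27  4:37  5:92  6:60  7:107
  8:31  9:59  10:213  11:168  12:32  13:176  14:76
Giant step factor: 117^(-15) ≡ 215 (mod 223).
Scan 208·215^i mod 223 for i = 0, 1, …:
  i=0: 208   i=1: 120   i=2: 155   i=3: 98
  i=4: 108   i=5: 28   i=6: 222   i=7: 8
  i=8: 159   i=9: 66   i=10: 141   i=11: 210
  i=12: 104   i=13: 60
Match at i=13, j=6: x = 13·15 + 6 = 201.

201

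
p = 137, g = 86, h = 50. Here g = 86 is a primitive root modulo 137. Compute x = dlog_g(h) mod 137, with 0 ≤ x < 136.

32

Baby-step giant-step with m = ceil(sqrt(136)) = 12.
Baby table (86^j mod 137 for j=0..11):
  0:1  1:86  2:135  3:102  4:4  5:70  6:129  7:134
  8:16  9:6  10:105  11:125
Giant step factor: 86^(-12) ≡ 15 (mod 137).
Scan 50·15^i mod 137 for i = 0, 1, …:
  i=0: 50   i=1: 65   i=2: 16
Match at i=2, j=8: x = 2·12 + 8 = 32.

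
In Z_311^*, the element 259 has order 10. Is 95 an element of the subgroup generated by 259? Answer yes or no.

⟨259⟩ has order 10; its elements mod 311 are {1, 6, 36, 52, 95, 216, 259, 275, 305, 310}.
95 is in this set.

yes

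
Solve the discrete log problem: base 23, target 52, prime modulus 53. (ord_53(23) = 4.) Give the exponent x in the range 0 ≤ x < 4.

Successive powers of 23 modulo 53:
  23^0=1  23^1=23  23^2=52
So 23^2 ≡ 52 (mod 53), giving x = 2.

2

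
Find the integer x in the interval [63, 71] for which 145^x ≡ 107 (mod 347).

64

Compute 145^63 mod 347 = 118, then multiply by 145 repeatedly:
  145^63=118  145^64=107
Found 107 at exponent 64.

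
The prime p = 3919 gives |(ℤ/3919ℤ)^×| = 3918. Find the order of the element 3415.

3918

The order of 3415 must divide p − 1 = 3918 = 2 · 3 · 653.
Divisors: 1, 2, 3, 6, 653, 1306, 1959, 3918.
Check each in increasing order: 3415^1 ≡ 3415;  3415^2 ≡ 3200;  3415^3 ≡ 1828;  3415^6 ≡ 2596;  3415^653 ≡ 1170;  3415^1306 ≡ 1169;  3415^1959 ≡ 3918;  3415^3918 ≡ 1.
Smallest exponent giving 1 is 3918.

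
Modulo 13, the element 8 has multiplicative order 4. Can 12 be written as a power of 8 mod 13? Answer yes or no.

yes

12 ∈ ⟨8⟩ iff 12^4 ≡ 1 (mod 13), since |⟨8⟩| = 4.
12^4 mod 13 = 1.
Since 1 = 1, 12 lies in the subgroup.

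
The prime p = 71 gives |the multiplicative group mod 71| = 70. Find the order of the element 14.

10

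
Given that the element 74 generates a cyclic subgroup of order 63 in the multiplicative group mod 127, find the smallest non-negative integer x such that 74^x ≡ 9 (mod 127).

Baby-step giant-step with m = ceil(sqrt(63)) = 8.
Baby table (74^j mod 127 for j=0..7):
  0:1  1:74  2:15  3:94  4:98  5:13  6:73  7:68
Giant step factor: 74^(-8) ≡ 82 (mod 127).
Scan 9·82^i mod 127 for i = 0, 1, …:
  i=0: 9   i=1: 103   i=2: 64   i=3: 41
  i=4: 60   i=5: 94
Match at i=5, j=3: x = 5·8 + 3 = 43.

43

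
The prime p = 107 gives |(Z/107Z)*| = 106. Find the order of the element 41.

The order of 41 must divide p − 1 = 106 = 2 · 53.
Divisors: 1, 2, 53, 106.
Check each in increasing order: 41^1 ≡ 41;  41^2 ≡ 76;  41^53 ≡ 1.
Smallest exponent giving 1 is 53.

53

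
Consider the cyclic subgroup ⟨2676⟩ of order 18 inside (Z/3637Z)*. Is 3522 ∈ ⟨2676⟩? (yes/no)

no

⟨2676⟩ has order 18; its elements mod 3637 are {1, 31, 246, 277, 352, 695, 696, 961, 1313, 2324, 2676, 2941, 2942, 3285, 3360, 3391, 3606, 3636}.
3522 is not in this set.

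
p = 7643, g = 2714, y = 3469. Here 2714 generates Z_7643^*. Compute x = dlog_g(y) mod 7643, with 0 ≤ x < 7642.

4885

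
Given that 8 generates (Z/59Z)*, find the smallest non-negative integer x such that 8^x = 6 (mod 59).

17

Baby-step giant-step with m = ceil(sqrt(58)) = 8.
Baby table (8^j mod 59 for j=0..7):
  0:1  1:8  2:5  3:40  4:25  5:23  6:7  7:56
Giant step factor: 8^(-8) ≡ 27 (mod 59).
Scan 6·27^i mod 59 for i = 0, 1, …:
  i=0: 6   i=1: 44   i=2: 8
Match at i=2, j=1: x = 2·8 + 1 = 17.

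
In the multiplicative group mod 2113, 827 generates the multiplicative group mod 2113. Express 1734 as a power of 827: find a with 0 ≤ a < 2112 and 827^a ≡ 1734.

60

Baby-step giant-step with m = ceil(sqrt(2112)) = 46.
Baby table (827^j mod 2113 for j=0..45):
  0:1  1:827  2:1430  3:1443  4:1629  5:1202  6:944  7:991
  8:1826  9:1420  10:1625  11:7  12:1563  13:1558  14:1649  15:838
  16:2075  17:269  18:598  19:104  20:1488  21:810  22:49  23:376
  24:341  25:978  26:1640  27:1847  28:1883  29:2073  30:728  31:1964
  32:1444  33:343  34:519  35:274  36:507  37:915  38:251  39:503
  40:1833  41:870  42:1070  43:1656  44:288  45:1520
Giant step factor: 827^(-46) ≡ 726 (mod 2113).
Scan 1734·726^i mod 2113 for i = 0, 1, …:
  i=0: 1734   i=1: 1649
Match at i=1, j=14: a = 1·46 + 14 = 60.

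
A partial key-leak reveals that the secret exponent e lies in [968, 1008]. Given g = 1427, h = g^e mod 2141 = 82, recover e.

975

Compute 1427^968 mod 2141 = 510, then multiply by 1427 repeatedly:
  1427^968=510  1427^969=1971  1427^970=1484  1427^971=219  1427^972=2068
  1427^973=738  1427^974=1895  1427^975=82
Found 82 at exponent 975.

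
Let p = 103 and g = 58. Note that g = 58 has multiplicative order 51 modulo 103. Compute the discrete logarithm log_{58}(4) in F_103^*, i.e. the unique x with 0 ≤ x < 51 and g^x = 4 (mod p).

Baby-step giant-step with m = ceil(sqrt(51)) = 8.
Baby table (58^j mod 103 for j=0..7):
  0:1  1:58  2:68  3:30  4:92  5:83  6:76  7:82
Giant step factor: 58^(-8) ≡ 63 (mod 103).
Scan 4·63^i mod 103 for i = 0, 1, …:
  i=0: 4   i=1: 46   i=2: 14   i=3: 58
Match at i=3, j=1: x = 3·8 + 1 = 25.

25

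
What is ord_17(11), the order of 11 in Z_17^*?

16

The order of 11 must divide p − 1 = 16 = 2^4.
Divisors: 1, 2, 4, 8, 16.
Check each in increasing order: 11^1 ≡ 11;  11^2 ≡ 2;  11^4 ≡ 4;  11^8 ≡ 16;  11^16 ≡ 1.
Smallest exponent giving 1 is 16.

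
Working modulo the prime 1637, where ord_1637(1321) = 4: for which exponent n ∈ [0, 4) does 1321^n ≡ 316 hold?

3

Successive powers of 1321 modulo 1637:
  1321^0=1  1321^1=1321  1321^2=1636  1321^3=316
So 1321^3 ≡ 316 (mod 1637), giving n = 3.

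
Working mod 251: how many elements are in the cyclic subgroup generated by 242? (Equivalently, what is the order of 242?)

250

The order of 242 must divide p − 1 = 250 = 2 · 5^3.
Divisors: 1, 2, 5, 10, 25, 50, 125, 250.
Check each in increasing order: 242^1 ≡ 242;  242^2 ≡ 81;  242^5 ≡ 187;  242^10 ≡ 80;  242^25 ≡ 32;  242^50 ≡ 20;  242^125 ≡ 250;  242^250 ≡ 1.
Smallest exponent giving 1 is 250.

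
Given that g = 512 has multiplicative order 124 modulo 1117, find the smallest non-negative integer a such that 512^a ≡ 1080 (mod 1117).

80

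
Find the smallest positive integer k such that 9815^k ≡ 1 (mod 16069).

The order of 9815 must divide p − 1 = 16068 = 2^2 · 3 · 13 · 103.
Divisors: 1, 2, 3, 4, 6, 12, 13, 26, 39, 52, 78, 103, 156, 206, 309, 412, 618, 1236, 1339, 2678, 4017, 5356, 8034, 16068.
Check each in increasing order: 9815^1 ≡ 9815;  9815^2 ≡ 570;  9815^3 ≡ 2538;  9815^4 ≡ 3520;  9815^6 ≡ 13844;  9815^12 ≡ 1373;  9815^13 ≡ 10173;  9815^26 ≡ 5569;  9815^39 ≡ 10212;  9815^52 ≡ 591;  9815^78 ≡ 13203;  9815^103 ≡ 10065;  9815^156 ≡ 2697;  9815^206 ≡ 5249;  9815^309 ≡ 12382;  9815^412 ≡ 9735;  9815^618 ≡ 15664;  9815^1236 ≡ 3335;  9815^1339 ≡ 14703;  9815^2678 ≡ 1952;  9815^4017 ≡ 1022;  9815^5356 ≡ 1951;  9815^8034 ≡ 16068;  9815^16068 ≡ 1.
Smallest exponent giving 1 is 16068.

16068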